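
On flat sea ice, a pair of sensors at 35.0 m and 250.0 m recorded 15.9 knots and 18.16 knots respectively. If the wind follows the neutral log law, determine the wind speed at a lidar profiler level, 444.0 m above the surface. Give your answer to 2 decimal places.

Log law: V ∝ ln(z/z₀). From the pair, with r = V₁/V₂ = 0.87555,
ln z₀ = (ln z₁ − r·ln z₂)/(1 − r) = (3.5553 − 0.87555×5.5215)/0.12445 = -10.2770 → z₀ = 0.00003441 m
V₃ = V₁ · ln(z₃/z₀)/ln(z₁/z₀) = 15.9 × 16.3729/13.8324 = 18.8202 knots

18.82 knots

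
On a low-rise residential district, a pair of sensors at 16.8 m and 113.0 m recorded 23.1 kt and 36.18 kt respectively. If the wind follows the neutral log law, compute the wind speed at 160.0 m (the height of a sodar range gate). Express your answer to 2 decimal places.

Log law: V ∝ ln(z/z₀). From the pair, with r = V₁/V₂ = 0.63847,
ln z₀ = (ln z₁ − r·ln z₂)/(1 − r) = (2.8214 − 0.63847×4.7274)/0.36153 = -0.5447 → z₀ = 0.5800 m
V₃ = V₁ · ln(z₃/z₀)/ln(z₁/z₀) = 23.1 × 5.6199/3.3661 = 38.5667 kt

38.57 kt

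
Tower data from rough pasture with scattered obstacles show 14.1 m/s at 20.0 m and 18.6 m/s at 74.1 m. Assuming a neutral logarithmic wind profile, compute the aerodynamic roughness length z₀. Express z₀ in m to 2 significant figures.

Log law: V(z) ∝ ln(z/z₀). With r = V₁/V₂ = 14.1/18.6 = 0.75806,
r · ln(z₂/z₀) = ln(z₁/z₀) ⇒ ln z₀ = (ln z₁ − r·ln z₂)/(1 − r)
ln z₀ = (2.99573 − 0.75806×4.30542) / 0.24194 = -1.1079
z₀ = exp(-1.1079) = 0.3302 m

z₀ ≈ 0.33 m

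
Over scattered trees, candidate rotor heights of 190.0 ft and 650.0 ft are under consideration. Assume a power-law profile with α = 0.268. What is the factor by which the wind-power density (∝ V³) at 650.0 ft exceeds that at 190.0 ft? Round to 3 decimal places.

Speed ratio: V_B/V_A = (z_B/z_A)^α = (650.0/190.0)^0.268 = (3.4211)^0.268 = 1.39045
Power-density ratio: P_B/P_A = (V_B/V_A)³ = (1.39045)³ = 2.68822

2.688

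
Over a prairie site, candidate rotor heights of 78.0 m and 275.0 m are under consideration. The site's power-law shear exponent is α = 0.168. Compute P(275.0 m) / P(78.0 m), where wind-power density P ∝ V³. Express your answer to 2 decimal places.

1.89

Speed ratio: V_B/V_A = (z_B/z_A)^α = (275.0/78.0)^0.168 = (3.5256)^0.168 = 1.23577
Power-density ratio: P_B/P_A = (V_B/V_A)³ = (1.23577)³ = 1.88716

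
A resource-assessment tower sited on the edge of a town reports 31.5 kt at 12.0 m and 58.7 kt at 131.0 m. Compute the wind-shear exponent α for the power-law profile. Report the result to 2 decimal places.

Power law: V₂/V₁ = (z₂/z₁)^α ⇒ α = ln(V₂/V₁) / ln(z₂/z₁)
α = ln(58.7/31.5) / ln(131.0/12.0) = ln(1.8635) / ln(10.9167)
  = 0.62245 / 2.39029 = 0.26041

α ≈ 0.26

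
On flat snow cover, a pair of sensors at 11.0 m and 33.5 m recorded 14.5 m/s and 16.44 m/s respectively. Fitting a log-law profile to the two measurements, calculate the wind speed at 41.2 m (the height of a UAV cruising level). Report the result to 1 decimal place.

16.8 m/s

Log law: V ∝ ln(z/z₀). From the pair, with r = V₁/V₂ = 0.88200,
ln z₀ = (ln z₁ − r·ln z₂)/(1 − r) = (2.3979 − 0.88200×3.5115)/0.11800 = -5.9258 → z₀ = 0.002670 m
V₃ = V₁ · ln(z₃/z₀)/ln(z₁/z₀) = 14.5 × 9.6442/8.3237 = 16.8004 m/s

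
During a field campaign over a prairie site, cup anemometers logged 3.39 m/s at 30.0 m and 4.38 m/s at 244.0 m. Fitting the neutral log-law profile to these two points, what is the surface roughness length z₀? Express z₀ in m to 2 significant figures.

Log law: V(z) ∝ ln(z/z₀). With r = V₁/V₂ = 3.39/4.38 = 0.77397,
r · ln(z₂/z₀) = ln(z₁/z₀) ⇒ ln z₀ = (ln z₁ − r·ln z₂)/(1 − r)
ln z₀ = (3.40120 − 0.77397×5.49717) / 0.22603 = -3.7759
z₀ = exp(-3.7759) = 0.02292 m

z₀ ≈ 0.023 m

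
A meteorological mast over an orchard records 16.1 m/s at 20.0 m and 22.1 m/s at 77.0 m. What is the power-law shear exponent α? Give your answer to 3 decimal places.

Power law: V₂/V₁ = (z₂/z₁)^α ⇒ α = ln(V₂/V₁) / ln(z₂/z₁)
α = ln(22.1/16.1) / ln(77.0/20.0) = ln(1.3727) / ln(3.8500)
  = 0.31676 / 1.34807 = 0.23497

α ≈ 0.235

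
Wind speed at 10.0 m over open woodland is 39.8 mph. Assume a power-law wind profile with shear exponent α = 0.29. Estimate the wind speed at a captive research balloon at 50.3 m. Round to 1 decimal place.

63.6 mph

Power-law profile: V₂ = V₁ · (z₂/z₁)^α
V₂ = 39.8 × (50.3/10.0)^0.29 = 39.8 × (5.0300)^0.29
    = 39.8 × 1.5976 = 63.5825 mph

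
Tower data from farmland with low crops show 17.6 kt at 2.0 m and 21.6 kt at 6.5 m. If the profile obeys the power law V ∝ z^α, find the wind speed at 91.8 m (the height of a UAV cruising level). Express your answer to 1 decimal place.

34.2 kt

First find α: α = ln(V₂/V₁)/ln(z₂/z₁) = ln(21.6/17.6)/ln(6.5/2.0) = 0.20479/1.17865 = 0.1738
Extrapolate from 6.5 m to 91.8 m: V₃ = 21.6 × (91.8/6.5)^0.1738 = 21.6 × 1.5842 = 34.2182 kt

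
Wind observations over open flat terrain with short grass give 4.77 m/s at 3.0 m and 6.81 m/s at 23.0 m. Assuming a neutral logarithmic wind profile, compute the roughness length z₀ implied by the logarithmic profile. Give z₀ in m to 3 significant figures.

Log law: V(z) ∝ ln(z/z₀). With r = V₁/V₂ = 4.77/6.81 = 0.70044,
r · ln(z₂/z₀) = ln(z₁/z₀) ⇒ ln z₀ = (ln z₁ − r·ln z₂)/(1 − r)
ln z₀ = (1.09861 − 0.70044×3.13549) / 0.29956 = -3.6641
z₀ = exp(-3.6641) = 0.02563 m

z₀ ≈ 0.0256 m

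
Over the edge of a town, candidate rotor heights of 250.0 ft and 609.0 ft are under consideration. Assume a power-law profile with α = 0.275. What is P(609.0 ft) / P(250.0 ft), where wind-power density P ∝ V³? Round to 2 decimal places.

Speed ratio: V_B/V_A = (z_B/z_A)^α = (609.0/250.0)^0.275 = (2.4360)^0.275 = 1.27743
Power-density ratio: P_B/P_A = (V_B/V_A)³ = (1.27743)³ = 2.08453

2.08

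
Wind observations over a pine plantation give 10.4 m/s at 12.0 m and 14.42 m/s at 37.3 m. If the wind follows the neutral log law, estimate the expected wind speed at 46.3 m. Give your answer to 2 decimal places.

Log law: V ∝ ln(z/z₀). From the pair, with r = V₁/V₂ = 0.72122,
ln z₀ = (ln z₁ − r·ln z₂)/(1 − r) = (2.4849 − 0.72122×3.6190)/0.27878 = -0.4490 → z₀ = 0.6382 m
V₃ = V₁ · ln(z₃/z₀)/ln(z₁/z₀) = 10.4 × 4.2842/2.9340 = 15.1862 m/s

15.19 m/s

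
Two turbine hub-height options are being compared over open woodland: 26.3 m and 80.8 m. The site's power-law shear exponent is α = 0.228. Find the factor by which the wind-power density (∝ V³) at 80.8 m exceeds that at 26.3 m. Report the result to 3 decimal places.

Speed ratio: V_B/V_A = (z_B/z_A)^α = (80.8/26.3)^0.228 = (3.0722)^0.228 = 1.29164
Power-density ratio: P_B/P_A = (V_B/V_A)³ = (1.29164)³ = 2.15486

2.155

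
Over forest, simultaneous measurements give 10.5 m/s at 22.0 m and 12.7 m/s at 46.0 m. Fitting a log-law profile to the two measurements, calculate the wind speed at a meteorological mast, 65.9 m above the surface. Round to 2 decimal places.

Log law: V ∝ ln(z/z₀). From the pair, with r = V₁/V₂ = 0.82677,
ln z₀ = (ln z₁ − r·ln z₂)/(1 − r) = (3.0910 − 0.82677×3.8286)/0.17323 = -0.4293 → z₀ = 0.6510 m
V₃ = V₁ · ln(z₃/z₀)/ln(z₁/z₀) = 10.5 × 4.6175/3.5204 = 13.7723 m/s

13.77 m/s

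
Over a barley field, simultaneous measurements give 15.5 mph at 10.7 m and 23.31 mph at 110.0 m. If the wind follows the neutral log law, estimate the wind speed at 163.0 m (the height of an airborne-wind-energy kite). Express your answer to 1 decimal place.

24.6 mph

Log law: V ∝ ln(z/z₀). From the pair, with r = V₁/V₂ = 0.66495,
ln z₀ = (ln z₁ − r·ln z₂)/(1 − r) = (2.3702 − 0.66495×4.7005)/0.33505 = -2.2544 → z₀ = 0.1049 m
V₃ = V₁ · ln(z₃/z₀)/ln(z₁/z₀) = 15.5 × 7.3482/4.6247 = 24.6281 mph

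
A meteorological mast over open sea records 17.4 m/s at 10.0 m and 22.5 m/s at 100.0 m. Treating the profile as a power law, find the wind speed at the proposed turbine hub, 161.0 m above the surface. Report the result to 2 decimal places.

First find α: α = ln(V₂/V₁)/ln(z₂/z₁) = ln(22.5/17.4)/ln(100.0/10.0) = 0.25705/2.30259 = 0.1116
Extrapolate from 100.0 m to 161.0 m: V₃ = 22.5 × (161.0/100.0)^0.1116 = 22.5 × 1.0546 = 23.7285 m/s

23.73 m/s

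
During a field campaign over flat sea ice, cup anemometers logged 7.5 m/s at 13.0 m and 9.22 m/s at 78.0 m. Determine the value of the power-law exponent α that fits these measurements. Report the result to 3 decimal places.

α ≈ 0.115

Power law: V₂/V₁ = (z₂/z₁)^α ⇒ α = ln(V₂/V₁) / ln(z₂/z₁)
α = ln(9.22/7.5) / ln(78.0/13.0) = ln(1.2293) / ln(6.0000)
  = 0.20647 / 1.79176 = 0.11523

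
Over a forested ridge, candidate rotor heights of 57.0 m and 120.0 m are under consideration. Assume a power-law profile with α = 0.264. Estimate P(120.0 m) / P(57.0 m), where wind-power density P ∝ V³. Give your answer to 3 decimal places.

Speed ratio: V_B/V_A = (z_B/z_A)^α = (120.0/57.0)^0.264 = (2.1053)^0.264 = 1.21717
Power-density ratio: P_B/P_A = (V_B/V_A)³ = (1.21717)³ = 1.80326

1.803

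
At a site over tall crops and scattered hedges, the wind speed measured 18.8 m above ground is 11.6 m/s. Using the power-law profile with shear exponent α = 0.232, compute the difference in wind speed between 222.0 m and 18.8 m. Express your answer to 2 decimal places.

Power law: V₂ = V₁ · (z₂/z₁)^α = 11.6 × (11.8085)^0.232 = 20.5687 m/s
ΔV = 20.5687 − 11.6 = 8.9687 m/s

8.97 m/s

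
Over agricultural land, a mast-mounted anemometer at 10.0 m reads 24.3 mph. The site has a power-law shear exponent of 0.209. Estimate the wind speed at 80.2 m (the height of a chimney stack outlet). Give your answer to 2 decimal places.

37.55 mph

Power-law profile: V₂ = V₁ · (z₂/z₁)^α
V₂ = 24.3 × (80.2/10.0)^0.209 = 24.3 × (8.0200)^0.209
    = 24.3 × 1.5452 = 37.5473 mph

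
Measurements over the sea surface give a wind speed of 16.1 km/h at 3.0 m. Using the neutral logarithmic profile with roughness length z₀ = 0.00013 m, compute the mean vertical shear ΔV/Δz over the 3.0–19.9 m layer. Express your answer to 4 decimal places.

0.1794 km/h/m

Log law: V₂ = V₁ · ln(z₂/z₀)/ln(z₁/z₀) = 16.1 × 11.9387/10.0466 = 19.1322 km/h
ΔV/Δz = (19.1322 − 16.1)/(19.9 − 3.0) = 3.0322/16.9000 = 0.17942 km/h/m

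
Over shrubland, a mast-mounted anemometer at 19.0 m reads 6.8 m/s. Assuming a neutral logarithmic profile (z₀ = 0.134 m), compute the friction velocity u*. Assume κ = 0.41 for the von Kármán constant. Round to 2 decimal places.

u* ≈ 0.56 m/s

Log law: V(z) = (u*/κ) · ln(z/z₀) ⇒ u* = κ · V / ln(z/z₀)
u* = 0.41 × 6.8 / ln(19.0/0.134) = 0.41 × 6.8 / 4.9544
   = 2.7880 / 4.9544 = 0.5627 m/s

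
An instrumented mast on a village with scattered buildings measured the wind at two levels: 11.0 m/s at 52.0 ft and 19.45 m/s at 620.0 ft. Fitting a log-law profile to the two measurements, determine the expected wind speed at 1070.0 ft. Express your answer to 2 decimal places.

21.31 m/s

Log law: V ∝ ln(z/z₀). From the pair, with r = V₁/V₂ = 0.56555,
ln z₀ = (ln z₁ − r·ln z₂)/(1 − r) = (3.9512 − 0.56555×6.4297)/0.43445 = 0.7248 → z₀ = 2.064 ft
V₃ = V₁ · ln(z₃/z₀)/ln(z₁/z₀) = 11.0 × 6.2506/3.2264 = 21.3105 m/s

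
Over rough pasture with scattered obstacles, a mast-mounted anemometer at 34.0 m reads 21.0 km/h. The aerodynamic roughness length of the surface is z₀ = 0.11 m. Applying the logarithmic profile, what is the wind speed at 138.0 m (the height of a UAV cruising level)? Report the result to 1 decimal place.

Log law: V(z) ∝ ln(z/z₀), so V₂/V₁ = ln(z₂/z₀) / ln(z₁/z₀).
ln(138.0/0.11) = 7.1345, ln(34.0/0.11) = 5.7336
V₂ = 21.0 × 7.1345/5.7336 = 21.0 × 1.2443 = 26.1309 km/h

26.1 km/h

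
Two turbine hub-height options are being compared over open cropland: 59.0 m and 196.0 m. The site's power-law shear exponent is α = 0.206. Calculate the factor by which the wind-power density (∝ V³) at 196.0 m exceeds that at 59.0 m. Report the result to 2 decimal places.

2.10

Speed ratio: V_B/V_A = (z_B/z_A)^α = (196.0/59.0)^0.206 = (3.3220)^0.206 = 1.28059
Power-density ratio: P_B/P_A = (V_B/V_A)³ = (1.28059)³ = 2.10004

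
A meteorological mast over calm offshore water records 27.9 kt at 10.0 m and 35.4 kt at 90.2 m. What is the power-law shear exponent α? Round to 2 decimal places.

α ≈ 0.11

Power law: V₂/V₁ = (z₂/z₁)^α ⇒ α = ln(V₂/V₁) / ln(z₂/z₁)
α = ln(35.4/27.9) / ln(90.2/10.0) = ln(1.2688) / ln(9.0200)
  = 0.23809 / 2.19944 = 0.10825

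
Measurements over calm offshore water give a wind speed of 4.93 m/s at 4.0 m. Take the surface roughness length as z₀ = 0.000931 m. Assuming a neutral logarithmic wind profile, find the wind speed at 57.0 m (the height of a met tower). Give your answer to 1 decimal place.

6.5 m/s

Log law: V(z) ∝ ln(z/z₀), so V₂/V₁ = ln(z₂/z₀) / ln(z₁/z₀).
ln(57.0/0.000931) = 11.0223, ln(4.0/0.000931) = 8.3655
V₂ = 4.93 × 11.0223/8.3655 = 4.93 × 1.3176 = 6.4957 m/s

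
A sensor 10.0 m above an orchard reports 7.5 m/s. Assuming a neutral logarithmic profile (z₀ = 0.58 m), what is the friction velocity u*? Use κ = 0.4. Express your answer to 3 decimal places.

u* ≈ 1.054 m/s

Log law: V(z) = (u*/κ) · ln(z/z₀) ⇒ u* = κ · V / ln(z/z₀)
u* = 0.4 × 7.5 / ln(10.0/0.58) = 0.4 × 7.5 / 2.8473
   = 3.0000 / 2.8473 = 1.0536 m/s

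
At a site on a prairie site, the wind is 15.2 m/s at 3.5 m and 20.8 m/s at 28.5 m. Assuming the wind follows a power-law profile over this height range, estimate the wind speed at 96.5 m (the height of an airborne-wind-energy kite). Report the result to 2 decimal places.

24.96 m/s

First find α: α = ln(V₂/V₁)/ln(z₂/z₁) = ln(20.8/15.2)/ln(28.5/3.5) = 0.31366/2.09714 = 0.1496
Extrapolate from 28.5 m to 96.5 m: V₃ = 20.8 × (96.5/28.5)^0.1496 = 20.8 × 1.2001 = 24.9623 m/s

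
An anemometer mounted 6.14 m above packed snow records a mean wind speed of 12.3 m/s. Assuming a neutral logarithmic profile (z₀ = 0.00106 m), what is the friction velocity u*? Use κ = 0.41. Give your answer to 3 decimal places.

Log law: V(z) = (u*/κ) · ln(z/z₀) ⇒ u* = κ · V / ln(z/z₀)
u* = 0.41 × 12.3 / ln(6.14/0.00106) = 0.41 × 12.3 / 8.6643
   = 5.0430 / 8.6643 = 0.5820 m/s

u* ≈ 0.582 m/s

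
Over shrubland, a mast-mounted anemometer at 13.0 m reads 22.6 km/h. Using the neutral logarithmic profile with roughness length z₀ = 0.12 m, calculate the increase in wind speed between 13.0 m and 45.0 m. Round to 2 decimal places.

5.99 km/h

Log law: V₂ = V₁ · ln(z₂/z₀)/ln(z₁/z₀) = 22.6 × 5.9269/4.6852 = 28.5896 km/h
ΔV = 28.5896 − 22.6 = 5.9896 km/h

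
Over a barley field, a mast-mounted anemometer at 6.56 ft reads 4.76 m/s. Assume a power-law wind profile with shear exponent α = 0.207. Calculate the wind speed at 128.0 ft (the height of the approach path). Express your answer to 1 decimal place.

Power-law profile: V₂ = V₁ · (z₂/z₁)^α
V₂ = 4.76 × (128.0/6.56)^0.207 = 4.76 × (19.5122)^0.207
    = 4.76 × 1.8497 = 8.8044 m/s

8.8 m/s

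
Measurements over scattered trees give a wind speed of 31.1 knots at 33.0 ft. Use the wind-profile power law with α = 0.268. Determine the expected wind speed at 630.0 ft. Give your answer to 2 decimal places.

Power-law profile: V₂ = V₁ · (z₂/z₁)^α
V₂ = 31.1 × (630.0/33.0)^0.268 = 31.1 × (19.0909)^0.268
    = 31.1 × 2.2043 = 68.5523 knots

68.55 knots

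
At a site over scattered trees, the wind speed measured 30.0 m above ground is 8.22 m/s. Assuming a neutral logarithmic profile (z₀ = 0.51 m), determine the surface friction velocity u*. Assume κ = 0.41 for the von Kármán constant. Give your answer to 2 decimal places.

u* ≈ 0.83 m/s

Log law: V(z) = (u*/κ) · ln(z/z₀) ⇒ u* = κ · V / ln(z/z₀)
u* = 0.41 × 8.22 / ln(30.0/0.51) = 0.41 × 8.22 / 4.0745
   = 3.3702 / 4.0745 = 0.8271 m/s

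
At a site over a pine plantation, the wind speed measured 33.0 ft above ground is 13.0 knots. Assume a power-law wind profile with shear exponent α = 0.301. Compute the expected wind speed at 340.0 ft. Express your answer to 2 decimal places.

26.23 knots

Power-law profile: V₂ = V₁ · (z₂/z₁)^α
V₂ = 13.0 × (340.0/33.0)^0.301 = 13.0 × (10.3030)^0.301
    = 13.0 × 2.0179 = 26.2329 knots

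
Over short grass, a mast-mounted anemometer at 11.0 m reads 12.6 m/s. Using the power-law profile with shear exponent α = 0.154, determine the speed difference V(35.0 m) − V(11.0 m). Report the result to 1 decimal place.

Power law: V₂ = V₁ · (z₂/z₁)^α = 12.6 × (3.1818)^0.154 = 15.0585 m/s
ΔV = 15.0585 − 12.6 = 2.4585 m/s

2.5 m/s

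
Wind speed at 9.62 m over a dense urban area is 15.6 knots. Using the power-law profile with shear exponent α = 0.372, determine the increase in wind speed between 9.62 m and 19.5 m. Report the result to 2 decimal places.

4.69 knots

Power law: V₂ = V₁ · (z₂/z₁)^α = 15.6 × (2.0270)^0.372 = 20.2897 knots
ΔV = 20.2897 − 15.6 = 4.6897 knots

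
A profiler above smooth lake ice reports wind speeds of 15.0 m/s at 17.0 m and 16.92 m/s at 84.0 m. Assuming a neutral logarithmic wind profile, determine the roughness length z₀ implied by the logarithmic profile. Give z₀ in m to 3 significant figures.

Log law: V(z) ∝ ln(z/z₀). With r = V₁/V₂ = 15.0/16.92 = 0.88652,
r · ln(z₂/z₀) = ln(z₁/z₀) ⇒ ln z₀ = (ln z₁ − r·ln z₂)/(1 − r)
ln z₀ = (2.83321 − 0.88652×4.43082) / 0.11348 = -9.6481
z₀ = exp(-9.6481) = 0.00006455 m

z₀ ≈ 0.0000646 m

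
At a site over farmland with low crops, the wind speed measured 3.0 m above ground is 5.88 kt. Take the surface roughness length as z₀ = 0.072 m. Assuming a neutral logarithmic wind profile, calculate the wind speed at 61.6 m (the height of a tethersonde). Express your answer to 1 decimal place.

Log law: V(z) ∝ ln(z/z₀), so V₂/V₁ = ln(z₂/z₀) / ln(z₁/z₀).
ln(61.6/0.072) = 6.7518, ln(3.0/0.072) = 3.7297
V₂ = 5.88 × 6.7518/3.7297 = 5.88 × 1.8103 = 10.6444 kt

10.6 kt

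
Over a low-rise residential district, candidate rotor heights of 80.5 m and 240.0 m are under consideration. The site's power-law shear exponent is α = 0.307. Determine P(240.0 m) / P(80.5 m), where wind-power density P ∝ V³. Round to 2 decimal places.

Speed ratio: V_B/V_A = (z_B/z_A)^α = (240.0/80.5)^0.307 = (2.9814)^0.307 = 1.39845
Power-density ratio: P_B/P_A = (V_B/V_A)³ = (1.39845)³ = 2.73487

2.73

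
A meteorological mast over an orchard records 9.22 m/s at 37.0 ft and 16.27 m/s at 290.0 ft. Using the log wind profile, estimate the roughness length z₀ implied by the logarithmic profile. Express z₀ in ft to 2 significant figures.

z₀ ≈ 2.5 ft

Log law: V(z) ∝ ln(z/z₀). With r = V₁/V₂ = 9.22/16.27 = 0.56669,
r · ln(z₂/z₀) = ln(z₁/z₀) ⇒ ln z₀ = (ln z₁ − r·ln z₂)/(1 − r)
ln z₀ = (3.61092 − 0.56669×5.66988) / 0.43331 = 0.9182
z₀ = exp(0.9182) = 2.505 ft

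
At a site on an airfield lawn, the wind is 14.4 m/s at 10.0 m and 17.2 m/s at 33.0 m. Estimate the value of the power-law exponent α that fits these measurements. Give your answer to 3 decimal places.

Power law: V₂/V₁ = (z₂/z₁)^α ⇒ α = ln(V₂/V₁) / ln(z₂/z₁)
α = ln(17.2/14.4) / ln(33.0/10.0) = ln(1.1944) / ln(3.3000)
  = 0.17768 / 1.19392 = 0.14882

α ≈ 0.149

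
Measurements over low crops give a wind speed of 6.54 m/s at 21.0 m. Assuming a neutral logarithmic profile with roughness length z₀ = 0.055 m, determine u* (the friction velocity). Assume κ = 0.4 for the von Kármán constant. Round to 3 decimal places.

Log law: V(z) = (u*/κ) · ln(z/z₀) ⇒ u* = κ · V / ln(z/z₀)
u* = 0.4 × 6.54 / ln(21.0/0.055) = 0.4 × 6.54 / 5.9449
   = 2.6160 / 5.9449 = 0.4400 m/s

u* ≈ 0.440 m/s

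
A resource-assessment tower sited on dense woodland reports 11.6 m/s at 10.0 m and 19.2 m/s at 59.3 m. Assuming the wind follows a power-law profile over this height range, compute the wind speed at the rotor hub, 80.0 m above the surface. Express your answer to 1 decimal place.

20.9 m/s

First find α: α = ln(V₂/V₁)/ln(z₂/z₁) = ln(19.2/11.6)/ln(59.3/10.0) = 0.50391/1.78002 = 0.2831
Extrapolate from 59.3 m to 80.0 m: V₃ = 19.2 × (80.0/59.3)^0.2831 = 19.2 × 1.0885 = 20.8984 m/s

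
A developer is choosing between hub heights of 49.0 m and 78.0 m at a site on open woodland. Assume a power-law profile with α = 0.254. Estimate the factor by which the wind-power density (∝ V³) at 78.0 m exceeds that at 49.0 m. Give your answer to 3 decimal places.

1.425

Speed ratio: V_B/V_A = (z_B/z_A)^α = (78.0/49.0)^0.254 = (1.5918)^0.254 = 1.12534
Power-density ratio: P_B/P_A = (V_B/V_A)³ = (1.12534)³ = 1.42510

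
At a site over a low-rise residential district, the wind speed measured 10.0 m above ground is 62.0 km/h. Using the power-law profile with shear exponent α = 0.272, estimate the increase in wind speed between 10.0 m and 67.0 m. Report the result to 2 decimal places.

Power law: V₂ = V₁ · (z₂/z₁)^α = 62.0 × (6.7000)^0.272 = 104.0121 km/h
ΔV = 104.0121 − 62.0 = 42.0121 km/h

42.01 km/h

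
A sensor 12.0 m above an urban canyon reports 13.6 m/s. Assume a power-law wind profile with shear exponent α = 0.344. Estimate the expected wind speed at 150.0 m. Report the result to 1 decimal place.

32.4 m/s

Power-law profile: V₂ = V₁ · (z₂/z₁)^α
V₂ = 13.6 × (150.0/12.0)^0.344 = 13.6 × (12.5000)^0.344
    = 13.6 × 2.3842 = 32.4247 m/s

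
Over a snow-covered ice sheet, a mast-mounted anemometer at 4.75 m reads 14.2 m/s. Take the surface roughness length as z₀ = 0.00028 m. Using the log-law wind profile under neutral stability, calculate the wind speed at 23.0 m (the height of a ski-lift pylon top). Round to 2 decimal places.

16.50 m/s

Log law: V(z) ∝ ln(z/z₀), so V₂/V₁ = ln(z₂/z₀) / ln(z₁/z₀).
ln(23.0/0.00028) = 11.3162, ln(4.75/0.00028) = 9.7389
V₂ = 14.2 × 11.3162/9.7389 = 14.2 × 1.1620 = 16.4999 m/s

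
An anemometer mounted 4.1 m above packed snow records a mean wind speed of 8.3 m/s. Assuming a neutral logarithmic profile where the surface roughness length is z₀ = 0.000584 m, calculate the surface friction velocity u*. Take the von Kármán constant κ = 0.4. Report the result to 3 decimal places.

u* ≈ 0.375 m/s

Log law: V(z) = (u*/κ) · ln(z/z₀) ⇒ u* = κ · V / ln(z/z₀)
u* = 0.4 × 8.3 / ln(4.1/0.000584) = 0.4 × 8.3 / 8.8566
   = 3.3200 / 8.8566 = 0.3749 m/s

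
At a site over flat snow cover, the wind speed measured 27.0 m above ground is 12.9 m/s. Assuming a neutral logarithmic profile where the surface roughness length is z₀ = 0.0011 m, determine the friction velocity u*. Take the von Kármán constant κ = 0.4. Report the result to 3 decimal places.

Log law: V(z) = (u*/κ) · ln(z/z₀) ⇒ u* = κ · V / ln(z/z₀)
u* = 0.4 × 12.9 / ln(27.0/0.0011) = 0.4 × 12.9 / 10.1083
   = 5.1600 / 10.1083 = 0.5105 m/s

u* ≈ 0.510 m/s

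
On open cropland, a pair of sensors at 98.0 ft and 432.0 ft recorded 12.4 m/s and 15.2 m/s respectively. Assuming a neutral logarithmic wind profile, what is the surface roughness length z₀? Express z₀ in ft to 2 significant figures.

z₀ ≈ 0.14 ft

Log law: V(z) ∝ ln(z/z₀). With r = V₁/V₂ = 12.4/15.2 = 0.81579,
r · ln(z₂/z₀) = ln(z₁/z₀) ⇒ ln z₀ = (ln z₁ − r·ln z₂)/(1 − r)
ln z₀ = (4.58497 − 0.81579×6.06843) / 0.18421 = -1.9846
z₀ = exp(-1.9846) = 0.1374 ft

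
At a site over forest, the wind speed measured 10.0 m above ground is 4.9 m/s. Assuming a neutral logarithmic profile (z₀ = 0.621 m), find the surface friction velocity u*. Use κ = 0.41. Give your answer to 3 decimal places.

Log law: V(z) = (u*/κ) · ln(z/z₀) ⇒ u* = κ · V / ln(z/z₀)
u* = 0.41 × 4.9 / ln(10.0/0.621) = 0.41 × 4.9 / 2.7790
   = 2.0090 / 2.7790 = 0.7229 m/s

u* ≈ 0.723 m/s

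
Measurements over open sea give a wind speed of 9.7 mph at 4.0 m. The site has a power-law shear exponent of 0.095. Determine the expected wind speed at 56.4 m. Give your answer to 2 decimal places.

Power-law profile: V₂ = V₁ · (z₂/z₁)^α
V₂ = 9.7 × (56.4/4.0)^0.095 = 9.7 × (14.1000)^0.095
    = 9.7 × 1.2858 = 12.4723 mph

12.47 mph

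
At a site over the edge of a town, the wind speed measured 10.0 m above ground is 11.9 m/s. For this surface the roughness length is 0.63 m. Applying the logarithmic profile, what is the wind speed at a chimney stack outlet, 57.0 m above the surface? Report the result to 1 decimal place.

19.4 m/s

Log law: V(z) ∝ ln(z/z₀), so V₂/V₁ = ln(z₂/z₀) / ln(z₁/z₀).
ln(57.0/0.63) = 4.5051, ln(10.0/0.63) = 2.7646
V₂ = 11.9 × 4.5051/2.7646 = 11.9 × 1.6295 = 19.3916 m/s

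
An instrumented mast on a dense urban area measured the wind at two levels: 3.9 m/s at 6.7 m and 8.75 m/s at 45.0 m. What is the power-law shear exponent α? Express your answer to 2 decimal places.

α ≈ 0.42

Power law: V₂/V₁ = (z₂/z₁)^α ⇒ α = ln(V₂/V₁) / ln(z₂/z₁)
α = ln(8.75/3.9) / ln(45.0/6.7) = ln(2.2436) / ln(6.7164)
  = 0.80808 / 1.90455 = 0.42429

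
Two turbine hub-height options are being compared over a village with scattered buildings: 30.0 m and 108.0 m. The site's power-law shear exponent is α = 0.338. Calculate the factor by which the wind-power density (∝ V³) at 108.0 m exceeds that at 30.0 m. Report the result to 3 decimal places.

3.665

Speed ratio: V_B/V_A = (z_B/z_A)^α = (108.0/30.0)^0.338 = (3.6000)^0.338 = 1.54181
Power-density ratio: P_B/P_A = (V_B/V_A)³ = (1.54181)³ = 3.66514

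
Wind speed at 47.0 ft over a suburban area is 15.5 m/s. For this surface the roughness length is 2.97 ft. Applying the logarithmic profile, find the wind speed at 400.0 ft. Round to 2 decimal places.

27.52 m/s

Log law: V(z) ∝ ln(z/z₀), so V₂/V₁ = ln(z₂/z₀) / ln(z₁/z₀).
ln(400.0/2.97) = 4.9029, ln(47.0/2.97) = 2.7616
V₂ = 15.5 × 4.9029/2.7616 = 15.5 × 1.7754 = 27.5186 m/s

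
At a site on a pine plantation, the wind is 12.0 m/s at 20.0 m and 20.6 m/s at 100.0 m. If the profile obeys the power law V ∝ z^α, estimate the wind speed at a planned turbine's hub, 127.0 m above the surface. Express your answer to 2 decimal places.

First find α: α = ln(V₂/V₁)/ln(z₂/z₁) = ln(20.6/12.0)/ln(100.0/20.0) = 0.54038/1.60944 = 0.3358
Extrapolate from 100.0 m to 127.0 m: V₃ = 20.6 × (127.0/100.0)^0.3358 = 20.6 × 1.0836 = 22.3213 m/s

22.32 m/s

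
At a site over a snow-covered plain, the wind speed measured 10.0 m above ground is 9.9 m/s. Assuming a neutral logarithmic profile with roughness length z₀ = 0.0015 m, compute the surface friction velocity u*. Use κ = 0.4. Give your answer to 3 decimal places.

Log law: V(z) = (u*/κ) · ln(z/z₀) ⇒ u* = κ · V / ln(z/z₀)
u* = 0.4 × 9.9 / ln(10.0/0.0015) = 0.4 × 9.9 / 8.8049
   = 3.9600 / 8.8049 = 0.4498 m/s

u* ≈ 0.450 m/s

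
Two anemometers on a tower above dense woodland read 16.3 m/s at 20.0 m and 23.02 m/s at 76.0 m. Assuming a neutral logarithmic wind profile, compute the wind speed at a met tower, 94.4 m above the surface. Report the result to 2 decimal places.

Log law: V ∝ ln(z/z₀). From the pair, with r = V₁/V₂ = 0.70808,
ln z₀ = (ln z₁ − r·ln z₂)/(1 − r) = (2.9957 − 0.70808×4.3307)/0.29192 = -0.2424 → z₀ = 0.7847 m
V₃ = V₁ · ln(z₃/z₀)/ln(z₁/z₀) = 16.3 × 4.7900/3.2382 = 24.1113 m/s

24.11 m/s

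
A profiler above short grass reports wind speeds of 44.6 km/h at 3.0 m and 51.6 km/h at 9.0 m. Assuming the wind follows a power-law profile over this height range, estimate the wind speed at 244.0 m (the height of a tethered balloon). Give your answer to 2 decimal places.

79.95 km/h

First find α: α = ln(V₂/V₁)/ln(z₂/z₁) = ln(51.6/44.6)/ln(9.0/3.0) = 0.14579/1.09861 = 0.1327
Extrapolate from 9.0 m to 244.0 m: V₃ = 51.6 × (244.0/9.0)^0.1327 = 51.6 × 1.5495 = 79.9523 km/h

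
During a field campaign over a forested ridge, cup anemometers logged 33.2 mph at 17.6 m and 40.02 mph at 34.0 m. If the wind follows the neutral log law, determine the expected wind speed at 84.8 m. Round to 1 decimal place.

Log law: V ∝ ln(z/z₀). From the pair, with r = V₁/V₂ = 0.82959,
ln z₀ = (ln z₁ − r·ln z₂)/(1 − r) = (2.8679 − 0.82959×3.5264)/0.17041 = -0.3375 → z₀ = 0.7135 m
V₃ = V₁ · ln(z₃/z₀)/ln(z₁/z₀) = 33.2 × 4.7778/3.2054 = 49.4861 mph

49.5 mph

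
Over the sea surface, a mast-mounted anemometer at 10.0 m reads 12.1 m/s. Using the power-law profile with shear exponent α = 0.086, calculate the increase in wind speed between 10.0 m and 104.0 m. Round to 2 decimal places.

2.70 m/s

Power law: V₂ = V₁ · (z₂/z₁)^α = 12.1 × (10.4000)^0.086 = 14.7996 m/s
ΔV = 14.7996 − 12.1 = 2.6996 m/s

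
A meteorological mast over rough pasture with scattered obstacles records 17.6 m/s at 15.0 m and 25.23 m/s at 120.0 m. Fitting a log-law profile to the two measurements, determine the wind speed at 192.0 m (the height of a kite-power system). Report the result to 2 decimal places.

26.95 m/s

Log law: V ∝ ln(z/z₀). From the pair, with r = V₁/V₂ = 0.69758,
ln z₀ = (ln z₁ − r·ln z₂)/(1 − r) = (2.7081 − 0.69758×4.7875)/0.30242 = -2.0886 → z₀ = 0.1239 m
V₃ = V₁ · ln(z₃/z₀)/ln(z₁/z₀) = 17.6 × 7.3461/4.7966 = 26.9546 m/s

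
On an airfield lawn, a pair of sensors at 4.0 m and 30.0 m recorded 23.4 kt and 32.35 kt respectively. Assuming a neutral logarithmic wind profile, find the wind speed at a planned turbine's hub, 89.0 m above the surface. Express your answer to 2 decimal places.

37.18 kt

Log law: V ∝ ln(z/z₀). From the pair, with r = V₁/V₂ = 0.72334,
ln z₀ = (ln z₁ − r·ln z₂)/(1 − r) = (1.3863 − 0.72334×3.4012)/0.27666 = -3.8817 → z₀ = 0.02062 m
V₃ = V₁ · ln(z₃/z₀)/ln(z₁/z₀) = 23.4 × 8.3704/5.2680 = 37.1803 kt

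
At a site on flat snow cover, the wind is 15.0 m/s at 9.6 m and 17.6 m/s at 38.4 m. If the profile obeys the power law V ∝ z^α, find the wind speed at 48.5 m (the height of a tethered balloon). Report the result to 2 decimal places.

First find α: α = ln(V₂/V₁)/ln(z₂/z₁) = ln(17.6/15.0)/ln(38.4/9.6) = 0.15985/1.38629 = 0.1153
Extrapolate from 38.4 m to 48.5 m: V₃ = 17.6 × (48.5/38.4)^0.1153 = 17.6 × 1.0273 = 18.0803 m/s

18.08 m/s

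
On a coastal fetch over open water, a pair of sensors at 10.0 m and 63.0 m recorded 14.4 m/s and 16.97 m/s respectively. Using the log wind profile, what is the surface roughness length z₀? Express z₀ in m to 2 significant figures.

Log law: V(z) ∝ ln(z/z₀). With r = V₁/V₂ = 14.4/16.97 = 0.84856,
r · ln(z₂/z₀) = ln(z₁/z₀) ⇒ ln z₀ = (ln z₁ − r·ln z₂)/(1 − r)
ln z₀ = (2.30259 − 0.84856×4.14313) / 0.15144 = -8.0102
z₀ = exp(-8.0102) = 0.0003321 m

z₀ ≈ 0.00033 m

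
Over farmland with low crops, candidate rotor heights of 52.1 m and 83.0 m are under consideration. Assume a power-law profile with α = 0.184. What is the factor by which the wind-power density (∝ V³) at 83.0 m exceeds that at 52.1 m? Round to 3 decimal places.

1.293

Speed ratio: V_B/V_A = (z_B/z_A)^α = (83.0/52.1)^0.184 = (1.5931)^0.184 = 1.08946
Power-density ratio: P_B/P_A = (V_B/V_A)³ = (1.08946)³ = 1.29311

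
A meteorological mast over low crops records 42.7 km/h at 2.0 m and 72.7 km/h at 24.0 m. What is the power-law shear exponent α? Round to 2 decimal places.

α ≈ 0.21

Power law: V₂/V₁ = (z₂/z₁)^α ⇒ α = ln(V₂/V₁) / ln(z₂/z₁)
α = ln(72.7/42.7) / ln(24.0/2.0) = ln(1.7026) / ln(12.0000)
  = 0.53214 / 2.48491 = 0.21415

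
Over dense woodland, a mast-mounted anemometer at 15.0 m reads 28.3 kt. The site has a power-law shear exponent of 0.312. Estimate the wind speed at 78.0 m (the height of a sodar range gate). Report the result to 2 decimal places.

Power-law profile: V₂ = V₁ · (z₂/z₁)^α
V₂ = 28.3 × (78.0/15.0)^0.312 = 28.3 × (5.2000)^0.312
    = 28.3 × 1.6726 = 47.3347 kt

47.33 kt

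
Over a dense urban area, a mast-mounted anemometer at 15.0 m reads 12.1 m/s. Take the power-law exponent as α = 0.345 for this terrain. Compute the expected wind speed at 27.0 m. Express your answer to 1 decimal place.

Power-law profile: V₂ = V₁ · (z₂/z₁)^α
V₂ = 12.1 × (27.0/15.0)^0.345 = 12.1 × (1.8000)^0.345
    = 12.1 × 1.2248 = 14.8202 m/s

14.8 m/s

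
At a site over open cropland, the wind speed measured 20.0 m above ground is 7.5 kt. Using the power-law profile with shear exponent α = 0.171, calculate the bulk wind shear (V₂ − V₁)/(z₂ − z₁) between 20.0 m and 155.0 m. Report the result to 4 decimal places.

Power law: V₂ = V₁ · (z₂/z₁)^α = 7.5 × (7.7500)^0.171 = 10.6447 kt
ΔV/Δz = (10.6447 − 7.5)/(155.0 − 20.0) = 3.1447/135.0000 = 0.02329 kt/m

0.0233 kt/m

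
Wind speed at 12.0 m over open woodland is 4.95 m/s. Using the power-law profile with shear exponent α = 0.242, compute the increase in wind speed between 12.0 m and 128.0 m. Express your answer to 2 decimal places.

3.83 m/s

Power law: V₂ = V₁ · (z₂/z₁)^α = 4.95 × (10.6667)^0.242 = 8.7778 m/s
ΔV = 8.7778 − 4.95 = 3.8278 m/s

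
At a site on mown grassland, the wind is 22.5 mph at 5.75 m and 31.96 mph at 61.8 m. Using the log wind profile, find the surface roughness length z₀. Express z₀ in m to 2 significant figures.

z₀ ≈ 0.020 m

Log law: V(z) ∝ ln(z/z₀). With r = V₁/V₂ = 22.5/31.96 = 0.70401,
r · ln(z₂/z₀) = ln(z₁/z₀) ⇒ ln z₀ = (ln z₁ − r·ln z₂)/(1 − r)
ln z₀ = (1.74920 − 0.70401×4.12390) / 0.29599 = -3.8989
z₀ = exp(-3.8989) = 0.02026 m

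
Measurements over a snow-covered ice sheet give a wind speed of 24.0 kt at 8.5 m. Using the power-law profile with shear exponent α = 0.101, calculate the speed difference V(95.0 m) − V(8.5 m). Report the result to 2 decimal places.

6.63 kt

Power law: V₂ = V₁ · (z₂/z₁)^α = 24.0 × (11.1765)^0.101 = 30.6260 kt
ΔV = 30.6260 − 24.0 = 6.6260 kt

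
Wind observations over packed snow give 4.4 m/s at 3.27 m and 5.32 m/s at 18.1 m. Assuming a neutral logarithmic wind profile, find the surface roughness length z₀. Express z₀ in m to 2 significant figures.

Log law: V(z) ∝ ln(z/z₀). With r = V₁/V₂ = 4.4/5.32 = 0.82707,
r · ln(z₂/z₀) = ln(z₁/z₀) ⇒ ln z₀ = (ln z₁ − r·ln z₂)/(1 − r)
ln z₀ = (1.18479 − 0.82707×2.89591) / 0.17293 = -6.9988
z₀ = exp(-6.9988) = 0.0009129 m

z₀ ≈ 0.00091 m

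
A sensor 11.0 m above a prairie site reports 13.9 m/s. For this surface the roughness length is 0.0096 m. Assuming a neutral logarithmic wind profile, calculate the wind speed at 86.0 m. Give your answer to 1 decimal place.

18.0 m/s

Log law: V(z) ∝ ln(z/z₀), so V₂/V₁ = ln(z₂/z₀) / ln(z₁/z₀).
ln(86.0/0.0096) = 9.1003, ln(11.0/0.0096) = 7.0439
V₂ = 13.9 × 9.1003/7.0439 = 13.9 × 1.2919 = 17.9581 m/s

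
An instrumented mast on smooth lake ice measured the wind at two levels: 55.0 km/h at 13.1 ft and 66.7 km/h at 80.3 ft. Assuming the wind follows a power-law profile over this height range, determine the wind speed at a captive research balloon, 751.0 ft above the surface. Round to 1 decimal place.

First find α: α = ln(V₂/V₁)/ln(z₂/z₁) = ln(66.7/55.0)/ln(80.3/13.1) = 0.19287/1.81316 = 0.1064
Extrapolate from 80.3 ft to 751.0 ft: V₃ = 66.7 × (751.0/80.3)^0.1064 = 66.7 × 1.2685 = 84.6070 km/h

84.6 km/h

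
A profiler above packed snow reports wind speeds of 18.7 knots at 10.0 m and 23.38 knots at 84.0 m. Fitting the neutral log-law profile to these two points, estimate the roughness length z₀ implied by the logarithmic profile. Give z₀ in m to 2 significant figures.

z₀ ≈ 0.0020 m

Log law: V(z) ∝ ln(z/z₀). With r = V₁/V₂ = 18.7/23.38 = 0.79983,
r · ln(z₂/z₀) = ln(z₁/z₀) ⇒ ln z₀ = (ln z₁ − r·ln z₂)/(1 − r)
ln z₀ = (2.30259 − 0.79983×4.43082) / 0.20017 = -6.2012
z₀ = exp(-6.2012) = 0.002027 m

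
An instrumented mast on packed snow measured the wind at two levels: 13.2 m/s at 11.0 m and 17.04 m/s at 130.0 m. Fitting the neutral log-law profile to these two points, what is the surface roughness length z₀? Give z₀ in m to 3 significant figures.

z₀ ≈ 0.00226 m

Log law: V(z) ∝ ln(z/z₀). With r = V₁/V₂ = 13.2/17.04 = 0.77465,
r · ln(z₂/z₀) = ln(z₁/z₀) ⇒ ln z₀ = (ln z₁ − r·ln z₂)/(1 − r)
ln z₀ = (2.39790 − 0.77465×4.86753) / 0.22535 = -6.0915
z₀ = exp(-6.0915) = 0.002262 m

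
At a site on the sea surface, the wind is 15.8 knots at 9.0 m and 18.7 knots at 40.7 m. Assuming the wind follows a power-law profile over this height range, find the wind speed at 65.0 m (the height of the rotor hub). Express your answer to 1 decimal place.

19.7 knots

First find α: α = ln(V₂/V₁)/ln(z₂/z₁) = ln(18.7/15.8)/ln(40.7/9.0) = 0.16851/1.50900 = 0.1117
Extrapolate from 40.7 m to 65.0 m: V₃ = 18.7 × (65.0/40.7)^0.1117 = 18.7 × 1.0537 = 19.7036 knots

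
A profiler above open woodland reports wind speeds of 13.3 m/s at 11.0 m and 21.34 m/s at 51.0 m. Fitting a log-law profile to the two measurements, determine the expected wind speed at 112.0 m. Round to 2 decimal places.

25.46 m/s

Log law: V ∝ ln(z/z₀). From the pair, with r = V₁/V₂ = 0.62324,
ln z₀ = (ln z₁ − r·ln z₂)/(1 − r) = (2.3979 − 0.62324×3.9318)/0.37676 = -0.1396 → z₀ = 0.8697 m
V₃ = V₁ · ln(z₃/z₀)/ln(z₁/z₀) = 13.3 × 4.8581/2.5375 = 25.4633 m/s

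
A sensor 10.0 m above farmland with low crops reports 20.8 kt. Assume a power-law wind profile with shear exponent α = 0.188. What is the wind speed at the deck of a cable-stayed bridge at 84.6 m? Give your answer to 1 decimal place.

31.1 kt

Power-law profile: V₂ = V₁ · (z₂/z₁)^α
V₂ = 20.8 × (84.6/10.0)^0.188 = 20.8 × (8.4600)^0.188
    = 20.8 × 1.4940 = 31.0748 kt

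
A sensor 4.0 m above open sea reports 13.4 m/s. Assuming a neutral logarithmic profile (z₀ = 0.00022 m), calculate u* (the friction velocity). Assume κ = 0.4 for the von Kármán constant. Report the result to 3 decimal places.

u* ≈ 0.546 m/s

Log law: V(z) = (u*/κ) · ln(z/z₀) ⇒ u* = κ · V / ln(z/z₀)
u* = 0.4 × 13.4 / ln(4.0/0.00022) = 0.4 × 13.4 / 9.8082
   = 5.3600 / 9.8082 = 0.5465 m/s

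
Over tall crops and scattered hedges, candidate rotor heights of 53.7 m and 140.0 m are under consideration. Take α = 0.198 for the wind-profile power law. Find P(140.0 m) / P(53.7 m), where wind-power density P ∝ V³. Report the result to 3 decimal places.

Speed ratio: V_B/V_A = (z_B/z_A)^α = (140.0/53.7)^0.198 = (2.6071)^0.198 = 1.20892
Power-density ratio: P_B/P_A = (V_B/V_A)³ = (1.20892)³ = 1.76683

1.767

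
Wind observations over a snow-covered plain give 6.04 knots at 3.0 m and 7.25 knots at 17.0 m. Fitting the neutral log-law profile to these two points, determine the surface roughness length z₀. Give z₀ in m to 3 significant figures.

Log law: V(z) ∝ ln(z/z₀). With r = V₁/V₂ = 6.04/7.25 = 0.83310,
r · ln(z₂/z₀) = ln(z₁/z₀) ⇒ ln z₀ = (ln z₁ − r·ln z₂)/(1 − r)
ln z₀ = (1.09861 − 0.83310×2.83321) / 0.16690 = -7.5601
z₀ = exp(-7.5601) = 0.0005208 m

z₀ ≈ 0.000521 m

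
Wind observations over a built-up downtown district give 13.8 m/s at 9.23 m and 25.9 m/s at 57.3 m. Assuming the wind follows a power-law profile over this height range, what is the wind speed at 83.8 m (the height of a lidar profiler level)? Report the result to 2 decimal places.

First find α: α = ln(V₂/V₁)/ln(z₂/z₁) = ln(25.9/13.8)/ln(57.3/9.23) = 0.62957/1.82584 = 0.3448
Extrapolate from 57.3 m to 83.8 m: V₃ = 25.9 × (83.8/57.3)^0.3448 = 25.9 × 1.1401 = 29.5274 m/s

29.53 m/s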